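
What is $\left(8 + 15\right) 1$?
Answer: $23$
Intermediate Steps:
$\left(8 + 15\right) 1 = 23 \cdot 1 = 23$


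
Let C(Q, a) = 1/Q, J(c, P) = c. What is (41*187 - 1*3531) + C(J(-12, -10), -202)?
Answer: 49631/12 ≈ 4135.9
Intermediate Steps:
(41*187 - 1*3531) + C(J(-12, -10), -202) = (41*187 - 1*3531) + 1/(-12) = (7667 - 3531) - 1/12 = 4136 - 1/12 = 49631/12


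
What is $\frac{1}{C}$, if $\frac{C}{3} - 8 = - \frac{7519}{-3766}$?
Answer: $\frac{3766}{112941} \approx 0.033345$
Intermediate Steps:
$C = \frac{112941}{3766}$ ($C = 24 + 3 \left(- \frac{7519}{-3766}\right) = 24 + 3 \left(\left(-7519\right) \left(- \frac{1}{3766}\right)\right) = 24 + 3 \cdot \frac{7519}{3766} = 24 + \frac{22557}{3766} = \frac{112941}{3766} \approx 29.99$)
$\frac{1}{C} = \frac{1}{\frac{112941}{3766}} = \frac{3766}{112941}$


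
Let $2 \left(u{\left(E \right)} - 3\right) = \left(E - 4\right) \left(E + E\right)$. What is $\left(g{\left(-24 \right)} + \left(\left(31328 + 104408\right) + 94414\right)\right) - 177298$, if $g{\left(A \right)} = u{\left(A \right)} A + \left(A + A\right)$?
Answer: $36604$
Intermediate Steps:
$u{\left(E \right)} = 3 + E \left(-4 + E\right)$ ($u{\left(E \right)} = 3 + \frac{\left(E - 4\right) \left(E + E\right)}{2} = 3 + \frac{\left(-4 + E\right) 2 E}{2} = 3 + \frac{2 E \left(-4 + E\right)}{2} = 3 + E \left(-4 + E\right)$)
$g{\left(A \right)} = 2 A + A \left(3 + A^{2} - 4 A\right)$ ($g{\left(A \right)} = \left(3 + A^{2} - 4 A\right) A + \left(A + A\right) = A \left(3 + A^{2} - 4 A\right) + 2 A = 2 A + A \left(3 + A^{2} - 4 A\right)$)
$\left(g{\left(-24 \right)} + \left(\left(31328 + 104408\right) + 94414\right)\right) - 177298 = \left(- 24 \left(5 + \left(-24\right)^{2} - -96\right) + \left(\left(31328 + 104408\right) + 94414\right)\right) - 177298 = \left(- 24 \left(5 + 576 + 96\right) + \left(135736 + 94414\right)\right) - 177298 = \left(\left(-24\right) 677 + 230150\right) - 177298 = \left(-16248 + 230150\right) - 177298 = 213902 - 177298 = 36604$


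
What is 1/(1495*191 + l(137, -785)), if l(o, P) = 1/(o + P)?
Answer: 648/185033159 ≈ 3.5021e-6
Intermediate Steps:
l(o, P) = 1/(P + o)
1/(1495*191 + l(137, -785)) = 1/(1495*191 + 1/(-785 + 137)) = 1/(285545 + 1/(-648)) = 1/(285545 - 1/648) = 1/(185033159/648) = 648/185033159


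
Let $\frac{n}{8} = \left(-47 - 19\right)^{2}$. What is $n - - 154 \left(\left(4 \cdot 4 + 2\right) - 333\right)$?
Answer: $-13662$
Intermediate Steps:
$n = 34848$ ($n = 8 \left(-47 - 19\right)^{2} = 8 \left(-66\right)^{2} = 8 \cdot 4356 = 34848$)
$n - - 154 \left(\left(4 \cdot 4 + 2\right) - 333\right) = 34848 - - 154 \left(\left(4 \cdot 4 + 2\right) - 333\right) = 34848 - - 154 \left(\left(16 + 2\right) - 333\right) = 34848 - - 154 \left(18 - 333\right) = 34848 - \left(-154\right) \left(-315\right) = 34848 - 48510 = -13662$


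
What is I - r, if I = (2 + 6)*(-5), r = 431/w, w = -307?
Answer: -11849/307 ≈ -38.596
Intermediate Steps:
r = -431/307 (r = 431/(-307) = 431*(-1/307) = -431/307 ≈ -1.4039)
I = -40 (I = 8*(-5) = -40)
I - r = -40 - 1*(-431/307) = -40 + 431/307 = -11849/307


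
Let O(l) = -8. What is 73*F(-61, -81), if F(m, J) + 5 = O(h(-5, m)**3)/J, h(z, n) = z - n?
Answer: -28981/81 ≈ -357.79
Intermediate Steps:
F(m, J) = -5 - 8/J
73*F(-61, -81) = 73*(-5 - 8/(-81)) = 73*(-5 - 8*(-1/81)) = 73*(-5 + 8/81) = 73*(-397/81) = -28981/81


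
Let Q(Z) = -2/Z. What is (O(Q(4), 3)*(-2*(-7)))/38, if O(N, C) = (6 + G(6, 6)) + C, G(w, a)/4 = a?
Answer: 231/19 ≈ 12.158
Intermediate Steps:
G(w, a) = 4*a
O(N, C) = 30 + C (O(N, C) = (6 + 4*6) + C = (6 + 24) + C = 30 + C)
(O(Q(4), 3)*(-2*(-7)))/38 = ((30 + 3)*(-2*(-7)))/38 = (33*14)*(1/38) = 462*(1/38) = 231/19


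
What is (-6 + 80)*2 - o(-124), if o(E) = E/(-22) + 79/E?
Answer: 195053/1364 ≈ 143.00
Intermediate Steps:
o(E) = 79/E - E/22 (o(E) = E*(-1/22) + 79/E = -E/22 + 79/E = 79/E - E/22)
(-6 + 80)*2 - o(-124) = (-6 + 80)*2 - (79/(-124) - 1/22*(-124)) = 74*2 - (79*(-1/124) + 62/11) = 148 - (-79/124 + 62/11) = 148 - 1*6819/1364 = 148 - 6819/1364 = 195053/1364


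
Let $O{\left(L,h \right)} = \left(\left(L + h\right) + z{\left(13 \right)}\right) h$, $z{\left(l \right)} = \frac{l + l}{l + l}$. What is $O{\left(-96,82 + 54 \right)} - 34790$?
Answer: $-29214$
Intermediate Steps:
$z{\left(l \right)} = 1$ ($z{\left(l \right)} = \frac{2 l}{2 l} = 2 l \frac{1}{2 l} = 1$)
$O{\left(L,h \right)} = h \left(1 + L + h\right)$ ($O{\left(L,h \right)} = \left(\left(L + h\right) + 1\right) h = \left(1 + L + h\right) h = h \left(1 + L + h\right)$)
$O{\left(-96,82 + 54 \right)} - 34790 = \left(82 + 54\right) \left(1 - 96 + \left(82 + 54\right)\right) - 34790 = 136 \left(1 - 96 + 136\right) - 34790 = 136 \cdot 41 - 34790 = 5576 - 34790 = -29214$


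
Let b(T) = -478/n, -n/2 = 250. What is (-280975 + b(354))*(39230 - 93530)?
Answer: 76284452946/5 ≈ 1.5257e+10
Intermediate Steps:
n = -500 (n = -2*250 = -500)
b(T) = 239/250 (b(T) = -478/(-500) = -478*(-1/500) = 239/250)
(-280975 + b(354))*(39230 - 93530) = (-280975 + 239/250)*(39230 - 93530) = -70243511/250*(-54300) = 76284452946/5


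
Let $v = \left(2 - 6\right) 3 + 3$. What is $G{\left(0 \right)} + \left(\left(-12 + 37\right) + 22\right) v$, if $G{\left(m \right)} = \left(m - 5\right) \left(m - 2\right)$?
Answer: $-413$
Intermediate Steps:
$v = -9$ ($v = \left(2 - 6\right) 3 + 3 = \left(-4\right) 3 + 3 = -12 + 3 = -9$)
$G{\left(m \right)} = \left(-5 + m\right) \left(-2 + m\right)$
$G{\left(0 \right)} + \left(\left(-12 + 37\right) + 22\right) v = \left(10 + 0^{2} - 0\right) + \left(\left(-12 + 37\right) + 22\right) \left(-9\right) = \left(10 + 0 + 0\right) + \left(25 + 22\right) \left(-9\right) = 10 + 47 \left(-9\right) = 10 - 423 = -413$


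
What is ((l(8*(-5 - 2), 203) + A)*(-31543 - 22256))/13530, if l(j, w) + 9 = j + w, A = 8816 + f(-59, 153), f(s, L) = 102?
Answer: -81200624/2255 ≈ -36009.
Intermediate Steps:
A = 8918 (A = 8816 + 102 = 8918)
l(j, w) = -9 + j + w (l(j, w) = -9 + (j + w) = -9 + j + w)
((l(8*(-5 - 2), 203) + A)*(-31543 - 22256))/13530 = (((-9 + 8*(-5 - 2) + 203) + 8918)*(-31543 - 22256))/13530 = (((-9 + 8*(-7) + 203) + 8918)*(-53799))*(1/13530) = (((-9 - 56 + 203) + 8918)*(-53799))*(1/13530) = ((138 + 8918)*(-53799))*(1/13530) = (9056*(-53799))*(1/13530) = -487203744*1/13530 = -81200624/2255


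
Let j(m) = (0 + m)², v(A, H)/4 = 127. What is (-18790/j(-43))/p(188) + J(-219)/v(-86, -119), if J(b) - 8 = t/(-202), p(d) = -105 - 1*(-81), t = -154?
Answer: 31354690/71151369 ≈ 0.44068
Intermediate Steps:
v(A, H) = 508 (v(A, H) = 4*127 = 508)
p(d) = -24 (p(d) = -105 + 81 = -24)
j(m) = m²
J(b) = 885/101 (J(b) = 8 - 154/(-202) = 8 - 154*(-1/202) = 8 + 77/101 = 885/101)
(-18790/j(-43))/p(188) + J(-219)/v(-86, -119) = -18790/((-43)²)/(-24) + (885/101)/508 = -18790/1849*(-1/24) + (885/101)*(1/508) = -18790*1/1849*(-1/24) + 885/51308 = -18790/1849*(-1/24) + 885/51308 = 9395/22188 + 885/51308 = 31354690/71151369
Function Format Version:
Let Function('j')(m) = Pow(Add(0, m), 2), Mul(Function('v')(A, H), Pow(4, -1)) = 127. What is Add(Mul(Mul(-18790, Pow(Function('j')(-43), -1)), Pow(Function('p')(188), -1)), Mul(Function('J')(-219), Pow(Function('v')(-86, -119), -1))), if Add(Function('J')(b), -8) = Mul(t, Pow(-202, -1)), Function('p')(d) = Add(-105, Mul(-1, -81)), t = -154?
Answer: Rational(31354690, 71151369) ≈ 0.44068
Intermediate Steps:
Function('v')(A, H) = 508 (Function('v')(A, H) = Mul(4, 127) = 508)
Function('p')(d) = -24 (Function('p')(d) = Add(-105, 81) = -24)
Function('j')(m) = Pow(m, 2)
Function('J')(b) = Rational(885, 101) (Function('J')(b) = Add(8, Mul(-154, Pow(-202, -1))) = Add(8, Mul(-154, Rational(-1, 202))) = Add(8, Rational(77, 101)) = Rational(885, 101))
Add(Mul(Mul(-18790, Pow(Function('j')(-43), -1)), Pow(Function('p')(188), -1)), Mul(Function('J')(-219), Pow(Function('v')(-86, -119), -1))) = Add(Mul(Mul(-18790, Pow(Pow(-43, 2), -1)), Pow(-24, -1)), Mul(Rational(885, 101), Pow(508, -1))) = Add(Mul(Mul(-18790, Pow(1849, -1)), Rational(-1, 24)), Mul(Rational(885, 101), Rational(1, 508))) = Add(Mul(Mul(-18790, Rational(1, 1849)), Rational(-1, 24)), Rational(885, 51308)) = Add(Mul(Rational(-18790, 1849), Rational(-1, 24)), Rational(885, 51308)) = Add(Rational(9395, 22188), Rational(885, 51308)) = Rational(31354690, 71151369)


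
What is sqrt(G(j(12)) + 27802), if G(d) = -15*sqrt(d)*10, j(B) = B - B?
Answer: sqrt(27802) ≈ 166.74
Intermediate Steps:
j(B) = 0
G(d) = -150*sqrt(d)
sqrt(G(j(12)) + 27802) = sqrt(-150*sqrt(0) + 27802) = sqrt(-150*0 + 27802) = sqrt(0 + 27802) = sqrt(27802)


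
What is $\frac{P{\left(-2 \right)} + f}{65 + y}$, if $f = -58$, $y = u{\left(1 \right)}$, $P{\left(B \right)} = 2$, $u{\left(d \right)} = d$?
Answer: $- \frac{28}{33} \approx -0.84848$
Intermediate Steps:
$y = 1$
$\frac{P{\left(-2 \right)} + f}{65 + y} = \frac{2 - 58}{65 + 1} = - \frac{56}{66} = \left(-56\right) \frac{1}{66} = - \frac{28}{33}$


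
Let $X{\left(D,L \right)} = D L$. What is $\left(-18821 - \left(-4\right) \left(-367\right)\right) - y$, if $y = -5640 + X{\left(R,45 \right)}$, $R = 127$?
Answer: $-20364$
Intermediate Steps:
$y = 75$ ($y = -5640 + 127 \cdot 45 = -5640 + 5715 = 75$)
$\left(-18821 - \left(-4\right) \left(-367\right)\right) - y = \left(-18821 - \left(-4\right) \left(-367\right)\right) - 75 = \left(-18821 - 1468\right) - 75 = -20289 - 75 = -20364$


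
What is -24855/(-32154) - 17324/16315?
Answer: -50508857/174864170 ≈ -0.28885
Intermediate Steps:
-24855/(-32154) - 17324/16315 = -24855*(-1/32154) - 17324*1/16315 = 8285/10718 - 17324/16315 = -50508857/174864170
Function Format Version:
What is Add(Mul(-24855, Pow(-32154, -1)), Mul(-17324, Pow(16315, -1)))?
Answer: Rational(-50508857, 174864170) ≈ -0.28885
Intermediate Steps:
Add(Mul(-24855, Pow(-32154, -1)), Mul(-17324, Pow(16315, -1))) = Add(Mul(-24855, Rational(-1, 32154)), Mul(-17324, Rational(1, 16315))) = Add(Rational(8285, 10718), Rational(-17324, 16315)) = Rational(-50508857, 174864170)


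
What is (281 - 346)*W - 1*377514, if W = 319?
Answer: -398249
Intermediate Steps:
(281 - 346)*W - 1*377514 = (281 - 346)*319 - 1*377514 = -65*319 - 377514 = -20735 - 377514 = -398249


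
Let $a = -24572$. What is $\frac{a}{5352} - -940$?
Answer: $\frac{1251577}{1338} \approx 935.41$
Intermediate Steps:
$\frac{a}{5352} - -940 = - \frac{24572}{5352} - -940 = \left(-24572\right) \frac{1}{5352} + 940 = - \frac{6143}{1338} + 940 = \frac{1251577}{1338}$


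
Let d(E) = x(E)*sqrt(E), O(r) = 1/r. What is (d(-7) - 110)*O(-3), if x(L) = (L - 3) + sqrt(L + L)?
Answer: 110/3 + I*sqrt(7)*(10 - I*sqrt(14))/3 ≈ 39.966 + 8.8192*I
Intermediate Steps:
x(L) = -3 + L + sqrt(2)*sqrt(L) (x(L) = (-3 + L) + sqrt(2*L) = (-3 + L) + sqrt(2)*sqrt(L) = -3 + L + sqrt(2)*sqrt(L))
d(E) = sqrt(E)*(-3 + E + sqrt(2)*sqrt(E)) (d(E) = (-3 + E + sqrt(2)*sqrt(E))*sqrt(E) = sqrt(E)*(-3 + E + sqrt(2)*sqrt(E)))
(d(-7) - 110)*O(-3) = (sqrt(-7)*(-3 - 7 + sqrt(2)*sqrt(-7)) - 110)/(-3) = ((I*sqrt(7))*(-3 - 7 + sqrt(2)*(I*sqrt(7))) - 110)*(-1/3) = ((I*sqrt(7))*(-3 - 7 + I*sqrt(14)) - 110)*(-1/3) = ((I*sqrt(7))*(-10 + I*sqrt(14)) - 110)*(-1/3) = (I*sqrt(7)*(-10 + I*sqrt(14)) - 110)*(-1/3) = (-110 + I*sqrt(7)*(-10 + I*sqrt(14)))*(-1/3) = 110/3 - I*sqrt(7)*(-10 + I*sqrt(14))/3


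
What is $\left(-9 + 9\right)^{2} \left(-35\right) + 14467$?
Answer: $14467$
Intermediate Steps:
$\left(-9 + 9\right)^{2} \left(-35\right) + 14467 = 0^{2} \left(-35\right) + 14467 = 0 \left(-35\right) + 14467 = 0 + 14467 = 14467$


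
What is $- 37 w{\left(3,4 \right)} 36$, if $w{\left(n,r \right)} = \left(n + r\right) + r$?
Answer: $-14652$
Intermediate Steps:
$w{\left(n,r \right)} = n + 2 r$
$- 37 w{\left(3,4 \right)} 36 = - 37 \left(3 + 2 \cdot 4\right) 36 = - 37 \left(3 + 8\right) 36 = \left(-37\right) 11 \cdot 36 = \left(-407\right) 36 = -14652$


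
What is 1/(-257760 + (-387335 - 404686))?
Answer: -1/1049781 ≈ -9.5258e-7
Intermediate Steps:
1/(-257760 + (-387335 - 404686)) = 1/(-257760 - 792021) = 1/(-1049781) = -1/1049781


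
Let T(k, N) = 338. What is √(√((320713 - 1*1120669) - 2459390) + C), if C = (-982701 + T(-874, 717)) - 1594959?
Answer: √(-2577322 + I*√3259346) ≈ 0.562 + 1605.4*I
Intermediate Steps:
C = -2577322 (C = (-982701 + 338) - 1594959 = -982363 - 1594959 = -2577322)
√(√((320713 - 1*1120669) - 2459390) + C) = √(√((320713 - 1*1120669) - 2459390) - 2577322) = √(√((320713 - 1120669) - 2459390) - 2577322) = √(√(-799956 - 2459390) - 2577322) = √(√(-3259346) - 2577322) = √(I*√3259346 - 2577322) = √(-2577322 + I*√3259346)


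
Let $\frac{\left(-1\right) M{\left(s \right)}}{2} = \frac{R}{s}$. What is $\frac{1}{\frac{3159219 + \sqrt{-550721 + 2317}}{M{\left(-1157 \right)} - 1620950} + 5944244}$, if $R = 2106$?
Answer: $\frac{123712557679566394083578}{735377387596057857254189398493} + \frac{25679032228 i \sqrt{137101}}{735377387596057857254189398493} \approx 1.6823 \cdot 10^{-7} + 1.293 \cdot 10^{-17} i$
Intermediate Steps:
$M{\left(s \right)} = - \frac{4212}{s}$ ($M{\left(s \right)} = - 2 \frac{2106}{s} = - \frac{4212}{s}$)
$\frac{1}{\frac{3159219 + \sqrt{-550721 + 2317}}{M{\left(-1157 \right)} - 1620950} + 5944244} = \frac{1}{\frac{3159219 + \sqrt{-550721 + 2317}}{- \frac{4212}{-1157} - 1620950} + 5944244} = \frac{1}{\frac{3159219 + \sqrt{-548404}}{\left(-4212\right) \left(- \frac{1}{1157}\right) - 1620950} + 5944244} = \frac{1}{\frac{3159219 + 2 i \sqrt{137101}}{\frac{324}{89} - 1620950} + 5944244} = \frac{1}{\frac{3159219 + 2 i \sqrt{137101}}{- \frac{144264226}{89}} + 5944244} = \frac{1}{\left(3159219 + 2 i \sqrt{137101}\right) \left(- \frac{89}{144264226}\right) + 5944244} = \frac{1}{\left(- \frac{281170491}{144264226} - \frac{89 i \sqrt{137101}}{72132113}\right) + 5944244} = \frac{1}{\frac{857541478644653}{144264226} - \frac{89 i \sqrt{137101}}{72132113}}$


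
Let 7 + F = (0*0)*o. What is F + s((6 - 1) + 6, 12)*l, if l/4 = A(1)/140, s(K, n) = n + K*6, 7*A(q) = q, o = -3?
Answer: -1637/245 ≈ -6.6816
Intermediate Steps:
A(q) = q/7
F = -7 (F = -7 + (0*0)*(-3) = -7 + 0*(-3) = -7 + 0 = -7)
s(K, n) = n + 6*K
l = 1/245 (l = 4*(((⅐)*1)/140) = 4*((⅐)*(1/140)) = 4*(1/980) = 1/245 ≈ 0.0040816)
F + s((6 - 1) + 6, 12)*l = -7 + (12 + 6*((6 - 1) + 6))*(1/245) = -7 + (12 + 6*(5 + 6))*(1/245) = -7 + (12 + 6*11)*(1/245) = -7 + (12 + 66)*(1/245) = -7 + 78*(1/245) = -7 + 78/245 = -1637/245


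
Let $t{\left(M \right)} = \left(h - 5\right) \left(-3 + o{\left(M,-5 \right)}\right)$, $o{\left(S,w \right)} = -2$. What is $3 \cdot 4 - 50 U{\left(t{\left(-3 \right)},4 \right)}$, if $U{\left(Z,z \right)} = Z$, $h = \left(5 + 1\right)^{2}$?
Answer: $7762$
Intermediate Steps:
$h = 36$ ($h = 6^{2} = 36$)
$t{\left(M \right)} = -155$ ($t{\left(M \right)} = \left(36 - 5\right) \left(-3 - 2\right) = 31 \left(-5\right) = -155$)
$3 \cdot 4 - 50 U{\left(t{\left(-3 \right)},4 \right)} = 3 \cdot 4 - -7750 = 12 + 7750 = 7762$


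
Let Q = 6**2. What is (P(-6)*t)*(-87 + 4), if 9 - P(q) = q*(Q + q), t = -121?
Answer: 1898127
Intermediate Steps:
Q = 36
P(q) = 9 - q*(36 + q)
(P(-6)*t)*(-87 + 4) = ((9 - 1*(-6)**2 - 36*(-6))*(-121))*(-87 + 4) = ((9 - 1*36 + 216)*(-121))*(-83) = ((9 - 36 + 216)*(-121))*(-83) = (189*(-121))*(-83) = -22869*(-83) = 1898127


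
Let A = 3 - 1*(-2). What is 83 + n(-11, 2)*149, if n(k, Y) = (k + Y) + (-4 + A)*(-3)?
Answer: -1705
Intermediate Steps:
A = 5 (A = 3 + 2 = 5)
n(k, Y) = -3 + Y + k (n(k, Y) = (k + Y) + (-4 + 5)*(-3) = (Y + k) + 1*(-3) = (Y + k) - 3 = -3 + Y + k)
83 + n(-11, 2)*149 = 83 + (-3 + 2 - 11)*149 = 83 - 12*149 = 83 - 1788 = -1705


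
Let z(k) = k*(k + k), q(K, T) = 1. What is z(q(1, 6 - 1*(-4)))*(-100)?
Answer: -200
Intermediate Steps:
z(k) = 2*k² (z(k) = k*(2*k) = 2*k²)
z(q(1, 6 - 1*(-4)))*(-100) = (2*1²)*(-100) = (2*1)*(-100) = 2*(-100) = -200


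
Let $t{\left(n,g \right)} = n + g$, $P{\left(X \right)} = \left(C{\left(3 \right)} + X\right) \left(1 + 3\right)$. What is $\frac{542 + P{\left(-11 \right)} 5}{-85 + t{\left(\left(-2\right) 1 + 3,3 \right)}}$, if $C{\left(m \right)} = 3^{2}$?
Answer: $- \frac{502}{81} \approx -6.1975$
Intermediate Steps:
$C{\left(m \right)} = 9$
$P{\left(X \right)} = 36 + 4 X$ ($P{\left(X \right)} = \left(9 + X\right) \left(1 + 3\right) = \left(9 + X\right) 4 = 36 + 4 X$)
$t{\left(n,g \right)} = g + n$
$\frac{542 + P{\left(-11 \right)} 5}{-85 + t{\left(\left(-2\right) 1 + 3,3 \right)}} = \frac{542 + \left(36 + 4 \left(-11\right)\right) 5}{-85 + \left(3 + \left(\left(-2\right) 1 + 3\right)\right)} = \frac{542 + \left(36 - 44\right) 5}{-85 + \left(3 + \left(-2 + 3\right)\right)} = \frac{542 - 40}{-85 + \left(3 + 1\right)} = \frac{542 - 40}{-85 + 4} = \frac{502}{-81} = 502 \left(- \frac{1}{81}\right) = - \frac{502}{81}$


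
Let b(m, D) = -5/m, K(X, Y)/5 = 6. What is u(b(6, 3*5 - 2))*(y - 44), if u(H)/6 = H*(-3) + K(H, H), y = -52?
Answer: -18720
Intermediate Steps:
K(X, Y) = 30 (K(X, Y) = 5*6 = 30)
u(H) = 180 - 18*H (u(H) = 6*(H*(-3) + 30) = 6*(-3*H + 30) = 6*(30 - 3*H) = 180 - 18*H)
u(b(6, 3*5 - 2))*(y - 44) = (180 - (-90)/6)*(-52 - 44) = (180 - (-90)/6)*(-96) = (180 - 18*(-5/6))*(-96) = (180 + 15)*(-96) = 195*(-96) = -18720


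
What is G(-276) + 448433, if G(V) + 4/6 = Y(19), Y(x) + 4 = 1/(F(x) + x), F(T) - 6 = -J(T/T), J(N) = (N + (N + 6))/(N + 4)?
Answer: 52466120/117 ≈ 4.4843e+5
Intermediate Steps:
J(N) = (6 + 2*N)/(4 + N) (J(N) = (N + (6 + N))/(4 + N) = (6 + 2*N)/(4 + N))
F(T) = 22/5 (F(T) = 6 - 2*(3 + T/T)/(4 + T/T) = 6 - 2*(3 + 1)/(4 + 1) = 6 - 2*4/5 = 6 - 1*8/5 = 6 - 8/5 = 22/5)
Y(x) = -4 + 1/(22/5 + x)
G(V) = -541/117 (G(V) = -2/3 + (-83 - 20*19)/(22 + 5*19) = -2/3 + (-83 - 380)/(22 + 95) = -2/3 - 463/117 = -541/117)
G(-276) + 448433 = -541/117 + 448433 = 52466120/117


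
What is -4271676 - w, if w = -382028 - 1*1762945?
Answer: -2126703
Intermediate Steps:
w = -2144973 (w = -382028 - 1762945 = -2144973)
-4271676 - w = -4271676 - 1*(-2144973) = -4271676 + 2144973 = -2126703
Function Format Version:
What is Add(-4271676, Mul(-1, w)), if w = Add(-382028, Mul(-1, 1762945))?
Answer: -2126703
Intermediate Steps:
w = -2144973 (w = Add(-382028, -1762945) = -2144973)
Add(-4271676, Mul(-1, w)) = Add(-4271676, Mul(-1, -2144973)) = Add(-4271676, 2144973) = -2126703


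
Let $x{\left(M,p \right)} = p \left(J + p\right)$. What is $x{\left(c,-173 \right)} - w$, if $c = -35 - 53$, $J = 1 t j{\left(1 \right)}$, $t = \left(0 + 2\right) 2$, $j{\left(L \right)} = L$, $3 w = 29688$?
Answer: $19341$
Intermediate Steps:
$w = 9896$ ($w = \frac{1}{3} \cdot 29688 = 9896$)
$t = 4$ ($t = 2 \cdot 2 = 4$)
$J = 4$ ($J = 1 \cdot 4 \cdot 1 = 4 \cdot 1 = 4$)
$c = -88$
$x{\left(M,p \right)} = p \left(4 + p\right)$
$x{\left(c,-173 \right)} - w = - 173 \left(4 - 173\right) - 9896 = \left(-173\right) \left(-169\right) - 9896 = 29237 - 9896 = 19341$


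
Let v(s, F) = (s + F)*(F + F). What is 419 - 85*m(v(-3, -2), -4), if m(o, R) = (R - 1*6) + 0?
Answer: 1269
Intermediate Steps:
v(s, F) = 2*F*(F + s) (v(s, F) = (F + s)*(2*F) = 2*F*(F + s))
m(o, R) = -6 + R (m(o, R) = (R - 6) + 0 = (-6 + R) + 0 = -6 + R)
419 - 85*m(v(-3, -2), -4) = 419 - 85*(-6 - 4) = 419 - 85*(-10) = 419 + 850 = 1269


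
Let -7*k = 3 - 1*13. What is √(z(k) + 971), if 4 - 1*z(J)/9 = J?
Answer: √48713/7 ≈ 31.530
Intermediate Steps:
k = 10/7 (k = -(3 - 1*13)/7 = -(3 - 13)/7 = -⅐*(-10) = 10/7 ≈ 1.4286)
z(J) = 36 - 9*J
√(z(k) + 971) = √((36 - 9*10/7) + 971) = √((36 - 90/7) + 971) = √(162/7 + 971) = √(6959/7) = √48713/7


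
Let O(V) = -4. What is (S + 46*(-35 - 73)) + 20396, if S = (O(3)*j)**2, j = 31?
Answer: 30804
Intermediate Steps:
S = 15376 (S = (-4*31)**2 = (-124)**2 = 15376)
(S + 46*(-35 - 73)) + 20396 = (15376 + 46*(-35 - 73)) + 20396 = (15376 + 46*(-108)) + 20396 = (15376 - 4968) + 20396 = 10408 + 20396 = 30804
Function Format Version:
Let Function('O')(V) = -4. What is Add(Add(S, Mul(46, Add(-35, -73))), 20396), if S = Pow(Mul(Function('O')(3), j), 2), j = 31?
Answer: 30804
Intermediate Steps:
S = 15376 (S = Pow(Mul(-4, 31), 2) = Pow(-124, 2) = 15376)
Add(Add(S, Mul(46, Add(-35, -73))), 20396) = Add(Add(15376, Mul(46, Add(-35, -73))), 20396) = Add(Add(15376, Mul(46, -108)), 20396) = Add(Add(15376, -4968), 20396) = Add(10408, 20396) = 30804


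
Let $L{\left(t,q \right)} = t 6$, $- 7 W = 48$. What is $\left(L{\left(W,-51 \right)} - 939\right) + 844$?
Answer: $- \frac{953}{7} \approx -136.14$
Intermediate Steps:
$W = - \frac{48}{7}$ ($W = \left(- \frac{1}{7}\right) 48 = - \frac{48}{7} \approx -6.8571$)
$L{\left(t,q \right)} = 6 t$
$\left(L{\left(W,-51 \right)} - 939\right) + 844 = \left(6 \left(- \frac{48}{7}\right) - 939\right) + 844 = \left(- \frac{288}{7} - 939\right) + 844 = - \frac{6861}{7} + 844 = - \frac{953}{7}$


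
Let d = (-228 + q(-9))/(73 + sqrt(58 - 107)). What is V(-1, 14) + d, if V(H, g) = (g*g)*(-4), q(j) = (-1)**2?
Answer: -4232923/5378 + 1589*I/5378 ≈ -787.08 + 0.29546*I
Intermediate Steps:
q(j) = 1
V(H, g) = -4*g**2 (V(H, g) = g**2*(-4) = -4*g**2)
d = -227*(73 - 7*I)/5378 (d = (-228 + 1)/(73 + sqrt(58 - 107)) = -227/(73 + sqrt(-49)) = -227*(73 - 7*I)/5378 ≈ -3.0813 + 0.29546*I)
V(-1, 14) + d = -4*14**2 + (-16571/5378 + 1589*I/5378) = -4*196 + (-16571/5378 + 1589*I/5378) = -784 + (-16571/5378 + 1589*I/5378) = -4232923/5378 + 1589*I/5378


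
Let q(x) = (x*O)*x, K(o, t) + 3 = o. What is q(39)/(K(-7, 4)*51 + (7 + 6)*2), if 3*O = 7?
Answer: -3549/484 ≈ -7.3326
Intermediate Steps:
O = 7/3 (O = (1/3)*7 = 7/3 ≈ 2.3333)
K(o, t) = -3 + o
q(x) = 7*x**2/3 (q(x) = (x*(7/3))*x = (7*x/3)*x = 7*x**2/3)
q(39)/(K(-7, 4)*51 + (7 + 6)*2) = ((7/3)*39**2)/((-3 - 7)*51 + (7 + 6)*2) = ((7/3)*1521)/(-10*51 + 13*2) = 3549/(-510 + 26) = 3549/(-484) = 3549*(-1/484) = -3549/484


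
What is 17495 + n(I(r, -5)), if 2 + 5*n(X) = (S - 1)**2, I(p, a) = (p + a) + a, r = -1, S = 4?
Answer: 87482/5 ≈ 17496.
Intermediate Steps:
I(p, a) = p + 2*a (I(p, a) = (a + p) + a = p + 2*a)
n(X) = 7/5 (n(X) = -2/5 + (4 - 1)**2/5 = -2/5 + (1/5)*3**2 = -2/5 + (1/5)*9 = -2/5 + 9/5 = 7/5)
17495 + n(I(r, -5)) = 17495 + 7/5 = 87482/5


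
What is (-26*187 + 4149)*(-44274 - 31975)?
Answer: 54365537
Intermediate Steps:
(-26*187 + 4149)*(-44274 - 31975) = (-4862 + 4149)*(-76249) = -713*(-76249) = 54365537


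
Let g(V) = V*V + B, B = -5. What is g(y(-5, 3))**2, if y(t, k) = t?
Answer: 400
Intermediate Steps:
g(V) = -5 + V**2 (g(V) = V*V - 5 = V**2 - 5 = -5 + V**2)
g(y(-5, 3))**2 = (-5 + (-5)**2)**2 = (-5 + 25)**2 = 20**2 = 400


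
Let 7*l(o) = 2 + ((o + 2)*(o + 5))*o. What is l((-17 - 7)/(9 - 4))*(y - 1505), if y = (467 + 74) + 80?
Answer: -518024/875 ≈ -592.03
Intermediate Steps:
l(o) = 2/7 + o*(2 + o)*(5 + o)/7 (l(o) = (2 + ((o + 2)*(o + 5))*o)/7 = (2 + ((2 + o)*(5 + o))*o)/7 = (2 + o*(2 + o)*(5 + o))/7 = 2/7 + o*(2 + o)*(5 + o)/7)
y = 621 (y = 541 + 80 = 621)
l((-17 - 7)/(9 - 4))*(y - 1505) = (2/7 + ((-17 - 7)/(9 - 4))² + ((-17 - 7)/(9 - 4))³/7 + 10*((-17 - 7)/(9 - 4))/7)*(621 - 1505) = (2/7 + (-24/5)² + (-24/5)³/7 + 10*(-24/5)/7)*(-884) = (2/7 + (-24*⅕)² + (-24*⅕)³/7 + 10*(-24*⅕)/7)*(-884) = (2/7 + (-24/5)² + (-24/5)³/7 + (10/7)*(-24/5))*(-884) = (2/7 + 576/25 + (⅐)*(-13824/125) - 48/7)*(-884) = (2/7 + 576/25 - 13824/875 - 48/7)*(-884) = (586/875)*(-884) = -518024/875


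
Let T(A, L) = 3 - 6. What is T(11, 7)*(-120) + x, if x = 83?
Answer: 443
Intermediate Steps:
T(A, L) = -3
T(11, 7)*(-120) + x = -3*(-120) + 83 = 360 + 83 = 443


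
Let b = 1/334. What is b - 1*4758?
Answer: -1589171/334 ≈ -4758.0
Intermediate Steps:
b = 1/334 ≈ 0.0029940
b - 1*4758 = 1/334 - 1*4758 = 1/334 - 4758 = -1589171/334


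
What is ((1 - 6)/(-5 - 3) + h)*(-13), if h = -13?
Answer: 1287/8 ≈ 160.88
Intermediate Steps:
((1 - 6)/(-5 - 3) + h)*(-13) = ((1 - 6)/(-5 - 3) - 13)*(-13) = (-5/(-8) - 13)*(-13) = (-5*(-⅛) - 13)*(-13) = (5/8 - 13)*(-13) = -99/8*(-13) = 1287/8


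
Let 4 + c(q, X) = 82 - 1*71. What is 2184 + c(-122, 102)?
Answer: 2191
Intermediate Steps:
c(q, X) = 7 (c(q, X) = -4 + (82 - 1*71) = -4 + (82 - 71) = -4 + 11 = 7)
2184 + c(-122, 102) = 2184 + 7 = 2191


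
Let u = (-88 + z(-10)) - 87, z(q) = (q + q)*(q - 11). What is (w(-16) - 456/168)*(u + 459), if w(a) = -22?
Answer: -121792/7 ≈ -17399.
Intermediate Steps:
z(q) = 2*q*(-11 + q) (z(q) = (2*q)*(-11 + q) = 2*q*(-11 + q))
u = 245 (u = (-88 + 2*(-10)*(-11 - 10)) - 87 = (-88 + 2*(-10)*(-21)) - 87 = (-88 + 420) - 87 = 332 - 87 = 245)
(w(-16) - 456/168)*(u + 459) = (-22 - 456/168)*(245 + 459) = (-22 - 456*1/168)*704 = (-22 - 19/7)*704 = -173/7*704 = -121792/7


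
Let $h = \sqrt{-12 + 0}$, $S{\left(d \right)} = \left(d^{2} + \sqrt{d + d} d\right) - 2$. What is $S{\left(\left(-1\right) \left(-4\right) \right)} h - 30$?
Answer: $-30 + 16 i \sqrt{6} + 28 i \sqrt{3} \approx -30.0 + 87.689 i$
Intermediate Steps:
$S{\left(d \right)} = -2 + d^{2} + \sqrt{2} d^{\frac{3}{2}}$ ($S{\left(d \right)} = \left(d^{2} + \sqrt{2 d} d\right) - 2 = \left(d^{2} + \sqrt{2} \sqrt{d} d\right) - 2 = \left(d^{2} + \sqrt{2} d^{\frac{3}{2}}\right) - 2 = -2 + d^{2} + \sqrt{2} d^{\frac{3}{2}}$)
$h = 2 i \sqrt{3}$ ($h = \sqrt{-12} = 2 i \sqrt{3} \approx 3.4641 i$)
$S{\left(\left(-1\right) \left(-4\right) \right)} h - 30 = \left(-2 + \left(\left(-1\right) \left(-4\right)\right)^{2} + \sqrt{2} \left(\left(-1\right) \left(-4\right)\right)^{\frac{3}{2}}\right) 2 i \sqrt{3} - 30 = \left(-2 + 4^{2} + \sqrt{2} \cdot 4^{\frac{3}{2}}\right) 2 i \sqrt{3} - 30 = \left(-2 + 16 + \sqrt{2} \cdot 8\right) 2 i \sqrt{3} - 30 = \left(-2 + 16 + 8 \sqrt{2}\right) 2 i \sqrt{3} - 30 = \left(14 + 8 \sqrt{2}\right) 2 i \sqrt{3} - 30 = 2 i \sqrt{3} \left(14 + 8 \sqrt{2}\right) - 30 = -30 + 2 i \sqrt{3} \left(14 + 8 \sqrt{2}\right)$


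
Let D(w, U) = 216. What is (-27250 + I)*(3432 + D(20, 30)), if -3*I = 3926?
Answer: -104182016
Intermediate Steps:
I = -3926/3 (I = -1/3*3926 = -3926/3 ≈ -1308.7)
(-27250 + I)*(3432 + D(20, 30)) = (-27250 - 3926/3)*(3432 + 216) = -85676/3*3648 = -104182016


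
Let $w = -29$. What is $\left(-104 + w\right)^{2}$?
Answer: $17689$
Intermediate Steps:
$\left(-104 + w\right)^{2} = \left(-104 - 29\right)^{2} = \left(-133\right)^{2} = 17689$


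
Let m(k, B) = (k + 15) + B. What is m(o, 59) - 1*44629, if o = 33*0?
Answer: -44555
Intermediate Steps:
o = 0
m(k, B) = 15 + B + k (m(k, B) = (15 + k) + B = 15 + B + k)
m(o, 59) - 1*44629 = (15 + 59 + 0) - 1*44629 = 74 - 44629 = -44555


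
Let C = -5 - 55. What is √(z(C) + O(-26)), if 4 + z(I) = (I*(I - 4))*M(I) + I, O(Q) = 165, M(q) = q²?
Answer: √13824101 ≈ 3718.1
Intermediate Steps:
C = -60
z(I) = -4 + I + I³*(-4 + I) (z(I) = -4 + ((I*(I - 4))*I² + I) = -4 + ((I*(-4 + I))*I² + I) = -4 + (I³*(-4 + I) + I) = -4 + (I + I³*(-4 + I)) = -4 + I + I³*(-4 + I))
√(z(C) + O(-26)) = √((-4 - 60 + (-60)⁴ - 4*(-60)³) + 165) = √((-4 - 60 + 12960000 - 4*(-216000)) + 165) = √((-4 - 60 + 12960000 + 864000) + 165) = √(13823936 + 165) = √13824101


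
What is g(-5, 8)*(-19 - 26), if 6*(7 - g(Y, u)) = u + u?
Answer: -195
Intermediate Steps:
g(Y, u) = 7 - u/3 (g(Y, u) = 7 - (u + u)/6 = 7 - u/3)
g(-5, 8)*(-19 - 26) = (7 - 1/3*8)*(-19 - 26) = (7 - 8/3)*(-45) = (13/3)*(-45) = -195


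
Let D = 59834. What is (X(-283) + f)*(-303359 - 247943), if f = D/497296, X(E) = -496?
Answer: 33987627993641/124324 ≈ 2.7338e+8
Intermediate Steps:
f = 29917/248648 (f = 59834/497296 = 59834*(1/497296) = 29917/248648 ≈ 0.12032)
(X(-283) + f)*(-303359 - 247943) = (-496 + 29917/248648)*(-303359 - 247943) = -123299491/248648*(-551302) = 33987627993641/124324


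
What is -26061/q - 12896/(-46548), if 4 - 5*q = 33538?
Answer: 20055221/4817718 ≈ 4.1628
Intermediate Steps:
q = -33534/5 (q = ⅘ - ⅕*33538 = ⅘ - 33538/5 = -33534/5 ≈ -6706.8)
-26061/q - 12896/(-46548) = -26061/(-33534/5) - 12896/(-46548) = -26061*(-5/33534) - 12896*(-1/46548) = 43435/11178 + 3224/11637 = 20055221/4817718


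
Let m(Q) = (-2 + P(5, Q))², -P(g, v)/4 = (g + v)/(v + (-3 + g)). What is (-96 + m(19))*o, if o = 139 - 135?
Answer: -10352/49 ≈ -211.27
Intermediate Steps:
o = 4
P(g, v) = -4*(g + v)/(-3 + g + v) (P(g, v) = -4*(g + v)/(v + (-3 + g)) = -4*(g + v)/(-3 + g + v))
m(Q) = (-2 + 4*(-5 - Q)/(2 + Q))² (m(Q) = (-2 + 4*(-1*5 - Q)/(-3 + 5 + Q))² = (-2 + 4*(-5 - Q)/(2 + Q))²)
(-96 + m(19))*o = (-96 + 36*(4 + 19)²/(2 + 19)²)*4 = (-96 + 36*23²/21²)*4 = (-96 + 36*(1/441)*529)*4 = (-96 + 2116/49)*4 = -2588/49*4 = -10352/49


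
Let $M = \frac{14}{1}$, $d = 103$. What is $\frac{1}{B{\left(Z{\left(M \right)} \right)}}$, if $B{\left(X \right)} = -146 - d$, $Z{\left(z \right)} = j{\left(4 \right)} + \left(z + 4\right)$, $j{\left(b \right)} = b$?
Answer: $- \frac{1}{249} \approx -0.0040161$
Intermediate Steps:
$M = 14$ ($M = 14 \cdot 1 = 14$)
$Z{\left(z \right)} = 8 + z$ ($Z{\left(z \right)} = 4 + \left(z + 4\right) = 4 + \left(4 + z\right) = 8 + z$)
$B{\left(X \right)} = -249$ ($B{\left(X \right)} = -146 - 103 = -249$)
$\frac{1}{B{\left(Z{\left(M \right)} \right)}} = \frac{1}{-249} = - \frac{1}{249}$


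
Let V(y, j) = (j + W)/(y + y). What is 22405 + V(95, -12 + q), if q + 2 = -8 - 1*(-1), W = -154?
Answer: 851355/38 ≈ 22404.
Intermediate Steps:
q = -9 (q = -2 + (-8 - 1*(-1)) = -2 + (-8 + 1) = -2 - 7 = -9)
V(y, j) = (-154 + j)/(2*y) (V(y, j) = (j - 154)/(y + y) = (-154 + j)/((2*y)) = (-154 + j)*(1/(2*y)) = (-154 + j)/(2*y))
22405 + V(95, -12 + q) = 22405 + (½)*(-154 + (-12 - 9))/95 = 22405 + (½)*(1/95)*(-154 - 21) = 22405 + (½)*(1/95)*(-175) = 22405 - 35/38 = 851355/38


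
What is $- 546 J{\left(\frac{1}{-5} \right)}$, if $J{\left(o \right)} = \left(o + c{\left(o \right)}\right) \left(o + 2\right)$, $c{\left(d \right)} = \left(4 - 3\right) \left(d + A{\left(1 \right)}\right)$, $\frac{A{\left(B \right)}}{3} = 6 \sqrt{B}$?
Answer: $- \frac{432432}{25} \approx -17297.0$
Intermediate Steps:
$A{\left(B \right)} = 18 \sqrt{B}$ ($A{\left(B \right)} = 3 \cdot 6 \sqrt{B} = 18 \sqrt{B}$)
$c{\left(d \right)} = 18 + d$ ($c{\left(d \right)} = \left(4 - 3\right) \left(d + 18 \sqrt{1}\right) = 1 \left(d + 18 \cdot 1\right) = 1 \left(d + 18\right) = 1 \left(18 + d\right) = 18 + d$)
$J{\left(o \right)} = \left(2 + o\right) \left(18 + 2 o\right)$ ($J{\left(o \right)} = \left(o + \left(18 + o\right)\right) \left(o + 2\right) = \left(18 + 2 o\right) \left(2 + o\right) = \left(2 + o\right) \left(18 + 2 o\right)$)
$- 546 J{\left(\frac{1}{-5} \right)} = - 546 \left(36 + 2 \left(\frac{1}{-5}\right)^{2} + \frac{22}{-5}\right) = - 546 \left(36 + 2 \left(- \frac{1}{5}\right)^{2} + 22 \left(- \frac{1}{5}\right)\right) = - 546 \left(36 + 2 \cdot \frac{1}{25} - \frac{22}{5}\right) = - 546 \left(36 + \frac{2}{25} - \frac{22}{5}\right) = \left(-546\right) \frac{792}{25} = - \frac{432432}{25}$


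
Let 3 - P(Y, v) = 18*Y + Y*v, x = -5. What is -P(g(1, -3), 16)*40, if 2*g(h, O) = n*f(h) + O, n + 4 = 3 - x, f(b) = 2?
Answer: 3280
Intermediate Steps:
n = 4 (n = -4 + (3 - 1*(-5)) = -4 + (3 + 5) = -4 + 8 = 4)
g(h, O) = 4 + O/2 (g(h, O) = (4*2 + O)/2 = (8 + O)/2 = 4 + O/2)
P(Y, v) = 3 - 18*Y - Y*v (P(Y, v) = 3 - (18*Y + Y*v) = 3 + (-18*Y - Y*v) = 3 - 18*Y - Y*v)
-P(g(1, -3), 16)*40 = -(3 - 18*(4 + (½)*(-3)) - 1*(4 + (½)*(-3))*16)*40 = -(3 - 18*(4 - 3/2) - 1*(4 - 3/2)*16)*40 = -(3 - 18*5/2 - 1*5/2*16)*40 = -(3 - 45 - 40)*40 = -1*(-82)*40 = 82*40 = 3280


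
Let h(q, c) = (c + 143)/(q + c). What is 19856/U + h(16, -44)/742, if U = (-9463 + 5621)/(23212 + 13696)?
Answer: -447811566259/2347688 ≈ -1.9075e+5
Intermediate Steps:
U = -1921/18454 (U = -3842/36908 = -3842*1/36908 = -1921/18454 ≈ -0.10410)
h(q, c) = (143 + c)/(c + q)
19856/U + h(16, -44)/742 = 19856/(-1921/18454) + ((143 - 44)/(-44 + 16))/742 = 19856*(-18454/1921) + (99/(-28))*(1/742) = -21554272/113 - 1/28*99*(1/742) = -21554272/113 - 99/28*1/742 = -21554272/113 - 99/20776 = -447811566259/2347688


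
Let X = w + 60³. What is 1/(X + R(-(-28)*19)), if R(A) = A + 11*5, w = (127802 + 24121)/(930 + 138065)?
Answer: 138995/30104661988 ≈ 4.6171e-6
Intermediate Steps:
w = 151923/138995 ≈ 1.0930
R(A) = 55 + A (R(A) = A + 55 = 55 + A)
X = 30023071923/138995 (X = 151923/138995 + 60³ = 151923/138995 + 216000 = 30023071923/138995 ≈ 2.1600e+5)
1/(X + R(-(-28)*19)) = 1/(30023071923/138995 + (55 - (-28)*19)) = 1/(30023071923/138995 + (55 - 1*(-532))) = 1/(30023071923/138995 + (55 + 532)) = 1/(30023071923/138995 + 587) = 1/(30104661988/138995) = 138995/30104661988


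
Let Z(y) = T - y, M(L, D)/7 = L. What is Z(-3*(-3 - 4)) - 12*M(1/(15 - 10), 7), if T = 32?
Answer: -29/5 ≈ -5.8000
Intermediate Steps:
M(L, D) = 7*L
Z(y) = 32 - y
Z(-3*(-3 - 4)) - 12*M(1/(15 - 10), 7) = (32 - (-3)*(-3 - 4)) - 84/(15 - 10) = (32 - (-3)*(-7)) - 84/5 = (32 - 1*21) - 84/5 = (32 - 21) - 12*7/5 = 11 - 84/5 = -29/5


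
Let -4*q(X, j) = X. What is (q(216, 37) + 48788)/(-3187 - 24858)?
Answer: -48734/28045 ≈ -1.7377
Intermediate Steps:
q(X, j) = -X/4
(q(216, 37) + 48788)/(-3187 - 24858) = (-¼*216 + 48788)/(-3187 - 24858) = (-54 + 48788)/(-28045) = 48734*(-1/28045) = -48734/28045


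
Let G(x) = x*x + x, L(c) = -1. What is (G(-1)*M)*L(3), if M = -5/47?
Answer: 0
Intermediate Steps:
M = -5/47 (M = -5*1/47 = -5/47 ≈ -0.10638)
G(x) = x + x² (G(x) = x² + x = x + x²)
(G(-1)*M)*L(3) = (-(1 - 1)*(-5/47))*(-1) = (-1*0*(-5/47))*(-1) = (0*(-5/47))*(-1) = 0*(-1) = 0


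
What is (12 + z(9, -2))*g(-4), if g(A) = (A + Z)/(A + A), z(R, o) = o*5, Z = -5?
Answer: 9/4 ≈ 2.2500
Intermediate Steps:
z(R, o) = 5*o
g(A) = (-5 + A)/(2*A) (g(A) = (A - 5)/(A + A) = (-5 + A)/((2*A)) = (-5 + A)*(1/(2*A)) = (-5 + A)/(2*A))
(12 + z(9, -2))*g(-4) = (12 + 5*(-2))*((1/2)*(-5 - 4)/(-4)) = (12 - 10)*((1/2)*(-1/4)*(-9)) = 2*(9/8) = 9/4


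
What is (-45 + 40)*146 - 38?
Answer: -768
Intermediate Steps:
(-45 + 40)*146 - 38 = -5*146 - 38 = -730 - 38 = -768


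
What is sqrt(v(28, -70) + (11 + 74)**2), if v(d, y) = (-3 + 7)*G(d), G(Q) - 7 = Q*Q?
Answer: sqrt(10389) ≈ 101.93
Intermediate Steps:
G(Q) = 7 + Q**2 (G(Q) = 7 + Q*Q = 7 + Q**2)
v(d, y) = 28 + 4*d**2 (v(d, y) = (-3 + 7)*(7 + d**2) = 4*(7 + d**2) = 28 + 4*d**2)
sqrt(v(28, -70) + (11 + 74)**2) = sqrt((28 + 4*28**2) + (11 + 74)**2) = sqrt((28 + 4*784) + 85**2) = sqrt((28 + 3136) + 7225) = sqrt(3164 + 7225) = sqrt(10389)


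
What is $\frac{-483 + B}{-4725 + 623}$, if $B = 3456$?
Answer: $- \frac{2973}{4102} \approx -0.72477$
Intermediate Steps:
$\frac{-483 + B}{-4725 + 623} = \frac{-483 + 3456}{-4725 + 623} = \frac{2973}{-4102} = 2973 \left(- \frac{1}{4102}\right) = - \frac{2973}{4102}$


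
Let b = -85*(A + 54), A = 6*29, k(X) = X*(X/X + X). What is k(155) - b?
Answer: 43560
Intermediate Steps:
k(X) = X*(1 + X)
A = 174
b = -19380 (b = -85*(174 + 54) = -85*228 = -19380)
k(155) - b = 155*(1 + 155) - 1*(-19380) = 155*156 + 19380 = 24180 + 19380 = 43560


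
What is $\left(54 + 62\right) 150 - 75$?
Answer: $17325$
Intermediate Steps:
$\left(54 + 62\right) 150 - 75 = 116 \cdot 150 - 75 = 17400 - 75 = 17325$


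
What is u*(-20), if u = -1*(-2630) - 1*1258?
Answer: -27440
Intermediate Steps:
u = 1372 (u = 2630 - 1258 = 1372)
u*(-20) = 1372*(-20) = -27440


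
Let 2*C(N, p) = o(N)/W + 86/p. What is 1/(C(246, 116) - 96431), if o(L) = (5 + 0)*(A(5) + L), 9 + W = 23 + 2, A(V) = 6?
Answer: -232/22362771 ≈ -1.0374e-5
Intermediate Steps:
W = 16 (W = -9 + (23 + 2) = -9 + 25 = 16)
o(L) = 30 + 5*L (o(L) = (5 + 0)*(6 + L) = 5*(6 + L) = 30 + 5*L)
C(N, p) = 15/16 + 43/p + 5*N/32 (C(N, p) = ((30 + 5*N)/16 + 86/p)/2 = ((30 + 5*N)*(1/16) + 86/p)/2 = ((15/8 + 5*N/16) + 86/p)/2 = (15/8 + 86/p + 5*N/16)/2 = 15/16 + 43/p + 5*N/32)
1/(C(246, 116) - 96431) = 1/((1/32)*(1376 + 5*116*(6 + 246))/116 - 96431) = 1/((1/32)*(1/116)*(1376 + 5*116*252) - 96431) = 1/((1/32)*(1/116)*(1376 + 146160) - 96431) = 1/((1/32)*(1/116)*147536 - 96431) = 1/(9221/232 - 96431) = 1/(-22362771/232) = -232/22362771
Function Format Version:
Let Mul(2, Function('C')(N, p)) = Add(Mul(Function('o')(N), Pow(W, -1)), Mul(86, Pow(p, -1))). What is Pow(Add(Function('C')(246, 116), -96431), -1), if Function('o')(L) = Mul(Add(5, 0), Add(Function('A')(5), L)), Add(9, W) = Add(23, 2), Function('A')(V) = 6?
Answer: Rational(-232, 22362771) ≈ -1.0374e-5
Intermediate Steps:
W = 16 (W = Add(-9, Add(23, 2)) = Add(-9, 25) = 16)
Function('o')(L) = Add(30, Mul(5, L)) (Function('o')(L) = Mul(Add(5, 0), Add(6, L)) = Mul(5, Add(6, L)) = Add(30, Mul(5, L)))
Function('C')(N, p) = Add(Rational(15, 16), Mul(43, Pow(p, -1)), Mul(Rational(5, 32), N)) (Function('C')(N, p) = Mul(Rational(1, 2), Add(Mul(Add(30, Mul(5, N)), Pow(16, -1)), Mul(86, Pow(p, -1)))) = Mul(Rational(1, 2), Add(Mul(Add(30, Mul(5, N)), Rational(1, 16)), Mul(86, Pow(p, -1)))) = Mul(Rational(1, 2), Add(Add(Rational(15, 8), Mul(Rational(5, 16), N)), Mul(86, Pow(p, -1)))) = Mul(Rational(1, 2), Add(Rational(15, 8), Mul(86, Pow(p, -1)), Mul(Rational(5, 16), N))) = Add(Rational(15, 16), Mul(43, Pow(p, -1)), Mul(Rational(5, 32), N)))
Pow(Add(Function('C')(246, 116), -96431), -1) = Pow(Add(Mul(Rational(1, 32), Pow(116, -1), Add(1376, Mul(5, 116, Add(6, 246)))), -96431), -1) = Pow(Add(Mul(Rational(1, 32), Rational(1, 116), Add(1376, Mul(5, 116, 252))), -96431), -1) = Pow(Add(Mul(Rational(1, 32), Rational(1, 116), Add(1376, 146160)), -96431), -1) = Pow(Add(Mul(Rational(1, 32), Rational(1, 116), 147536), -96431), -1) = Pow(Add(Rational(9221, 232), -96431), -1) = Pow(Rational(-22362771, 232), -1) = Rational(-232, 22362771)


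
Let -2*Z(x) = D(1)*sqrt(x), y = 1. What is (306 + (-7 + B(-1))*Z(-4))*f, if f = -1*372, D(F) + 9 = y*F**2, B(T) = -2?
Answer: -113832 + 26784*I ≈ -1.1383e+5 + 26784.0*I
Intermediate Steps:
D(F) = -9 + F**2 (D(F) = -9 + 1*F**2 = -9 + F**2)
f = -372
Z(x) = 4*sqrt(x) (Z(x) = -(-9 + 1**2)*sqrt(x)/2 = -(-9 + 1)*sqrt(x)/2 = -(-4)*sqrt(x) = 4*sqrt(x))
(306 + (-7 + B(-1))*Z(-4))*f = (306 + (-7 - 2)*(4*sqrt(-4)))*(-372) = (306 - 36*2*I)*(-372) = (306 - 72*I)*(-372) = -113832 + 26784*I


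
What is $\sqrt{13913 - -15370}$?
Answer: $\sqrt{29283} \approx 171.12$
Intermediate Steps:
$\sqrt{13913 - -15370} = \sqrt{13913 + 15370} = \sqrt{29283}$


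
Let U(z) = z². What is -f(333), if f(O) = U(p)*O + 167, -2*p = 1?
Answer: -1001/4 ≈ -250.25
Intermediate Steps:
p = -½ (p = -½*1 = -½ ≈ -0.50000)
f(O) = 167 + O/4 (f(O) = (-½)²*O + 167 = O/4 + 167 = 167 + O/4)
-f(333) = -(167 + (¼)*333) = -(167 + 333/4) = -1*1001/4 = -1001/4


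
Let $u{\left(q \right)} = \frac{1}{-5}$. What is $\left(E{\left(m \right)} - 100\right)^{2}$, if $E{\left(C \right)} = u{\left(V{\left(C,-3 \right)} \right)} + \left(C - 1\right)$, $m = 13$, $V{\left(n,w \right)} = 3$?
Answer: $\frac{194481}{25} \approx 7779.2$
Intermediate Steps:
$u{\left(q \right)} = - \frac{1}{5}$
$E{\left(C \right)} = - \frac{6}{5} + C$ ($E{\left(C \right)} = - \frac{1}{5} + \left(C - 1\right) = - \frac{1}{5} + \left(-1 + C\right) = - \frac{6}{5} + C$)
$\left(E{\left(m \right)} - 100\right)^{2} = \left(\left(- \frac{6}{5} + 13\right) - 100\right)^{2} = \left(\frac{59}{5} - 100\right)^{2} = \left(- \frac{441}{5}\right)^{2} = \frac{194481}{25}$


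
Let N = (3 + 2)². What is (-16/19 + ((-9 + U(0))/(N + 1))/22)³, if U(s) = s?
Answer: -810339581267/1283656692032 ≈ -0.63127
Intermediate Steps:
N = 25 (N = 5² = 25)
(-16/19 + ((-9 + U(0))/(N + 1))/22)³ = (-16/19 + ((-9 + 0)/(25 + 1))/22)³ = (-16*1/19 - 9/26*(1/22))³ = (-16/19 - 9*1/26*(1/22))³ = (-16/19 - 9/26*1/22)³ = (-16/19 - 9/572)³ = (-9323/10868)³ = -810339581267/1283656692032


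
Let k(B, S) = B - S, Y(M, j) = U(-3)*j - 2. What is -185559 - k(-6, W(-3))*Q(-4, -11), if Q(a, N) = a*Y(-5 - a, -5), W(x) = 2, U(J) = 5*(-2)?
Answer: -187095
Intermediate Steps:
U(J) = -10
Y(M, j) = -2 - 10*j (Y(M, j) = -10*j - 2 = -2 - 10*j)
Q(a, N) = 48*a (Q(a, N) = a*(-2 - 10*(-5)) = a*(-2 + 50) = a*48 = 48*a)
-185559 - k(-6, W(-3))*Q(-4, -11) = -185559 - (-6 - 1*2)*48*(-4) = -185559 - (-6 - 2)*(-192) = -185559 - (-8)*(-192) = -185559 - 1*1536 = -185559 - 1536 = -187095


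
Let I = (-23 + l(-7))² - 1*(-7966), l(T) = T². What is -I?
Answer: -8642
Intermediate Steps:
I = 8642 (I = (-23 + (-7)²)² - 1*(-7966) = (-23 + 49)² + 7966 = 26² + 7966 = 676 + 7966 = 8642)
-I = -1*8642 = -8642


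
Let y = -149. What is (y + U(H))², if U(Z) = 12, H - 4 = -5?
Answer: 18769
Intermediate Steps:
H = -1 (H = 4 - 5 = -1)
(y + U(H))² = (-149 + 12)² = (-137)² = 18769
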